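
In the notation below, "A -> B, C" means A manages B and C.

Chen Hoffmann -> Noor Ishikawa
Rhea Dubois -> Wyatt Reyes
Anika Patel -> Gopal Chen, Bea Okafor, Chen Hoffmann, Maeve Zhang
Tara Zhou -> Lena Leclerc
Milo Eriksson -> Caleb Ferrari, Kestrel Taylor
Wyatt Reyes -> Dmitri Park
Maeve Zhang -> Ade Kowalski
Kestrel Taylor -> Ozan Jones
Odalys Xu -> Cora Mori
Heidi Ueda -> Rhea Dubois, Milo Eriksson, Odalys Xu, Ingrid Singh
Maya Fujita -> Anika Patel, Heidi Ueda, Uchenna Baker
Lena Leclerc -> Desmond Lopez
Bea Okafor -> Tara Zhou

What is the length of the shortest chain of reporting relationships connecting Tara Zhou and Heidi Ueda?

Tara Zhou is 3 levels below Maya Fujita, and Heidi Ueda is 1 level below Maya Fujita (their lowest common manager). The shortest path runs up from Tara Zhou to Maya Fujita and back down to Heidi Ueda: 3 + 1 = 4 links.

4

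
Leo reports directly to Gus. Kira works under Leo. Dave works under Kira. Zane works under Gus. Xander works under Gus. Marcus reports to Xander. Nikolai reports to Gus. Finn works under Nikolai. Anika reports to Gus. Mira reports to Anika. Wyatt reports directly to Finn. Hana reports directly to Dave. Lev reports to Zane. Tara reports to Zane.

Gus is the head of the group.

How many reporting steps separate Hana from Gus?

4

Chain from Hana up to Gus: Hana → Dave → Kira → Leo → Gus. That is 4 steps up, so Hana is 4 levels below Gus.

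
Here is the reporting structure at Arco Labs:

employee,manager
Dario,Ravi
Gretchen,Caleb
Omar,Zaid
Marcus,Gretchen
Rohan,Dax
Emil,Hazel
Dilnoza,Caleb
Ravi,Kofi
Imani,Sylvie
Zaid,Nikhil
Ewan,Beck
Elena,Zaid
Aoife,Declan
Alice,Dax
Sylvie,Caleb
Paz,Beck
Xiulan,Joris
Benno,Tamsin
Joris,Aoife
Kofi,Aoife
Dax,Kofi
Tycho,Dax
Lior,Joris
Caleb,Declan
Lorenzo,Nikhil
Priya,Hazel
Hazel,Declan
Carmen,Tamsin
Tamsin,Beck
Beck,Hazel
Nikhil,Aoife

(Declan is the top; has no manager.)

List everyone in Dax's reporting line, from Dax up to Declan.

Dax reports to Kofi. Kofi reports to Aoife. Aoife reports to Declan. Declan is at the top.

Dax -> Kofi -> Aoife -> Declan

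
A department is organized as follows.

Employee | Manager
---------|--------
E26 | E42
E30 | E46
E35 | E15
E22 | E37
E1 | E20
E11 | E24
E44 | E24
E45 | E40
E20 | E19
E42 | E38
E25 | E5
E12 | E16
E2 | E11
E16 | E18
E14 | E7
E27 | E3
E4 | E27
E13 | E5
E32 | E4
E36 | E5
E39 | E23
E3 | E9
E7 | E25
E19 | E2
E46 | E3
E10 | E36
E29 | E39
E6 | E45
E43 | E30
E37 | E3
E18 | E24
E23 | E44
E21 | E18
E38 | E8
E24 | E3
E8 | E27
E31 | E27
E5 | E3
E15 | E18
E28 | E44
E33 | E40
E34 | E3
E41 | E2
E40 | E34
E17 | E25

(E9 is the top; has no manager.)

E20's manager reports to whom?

E2

E20 reports to E19, and E19 reports to E2. So E20's skip-level manager is E2.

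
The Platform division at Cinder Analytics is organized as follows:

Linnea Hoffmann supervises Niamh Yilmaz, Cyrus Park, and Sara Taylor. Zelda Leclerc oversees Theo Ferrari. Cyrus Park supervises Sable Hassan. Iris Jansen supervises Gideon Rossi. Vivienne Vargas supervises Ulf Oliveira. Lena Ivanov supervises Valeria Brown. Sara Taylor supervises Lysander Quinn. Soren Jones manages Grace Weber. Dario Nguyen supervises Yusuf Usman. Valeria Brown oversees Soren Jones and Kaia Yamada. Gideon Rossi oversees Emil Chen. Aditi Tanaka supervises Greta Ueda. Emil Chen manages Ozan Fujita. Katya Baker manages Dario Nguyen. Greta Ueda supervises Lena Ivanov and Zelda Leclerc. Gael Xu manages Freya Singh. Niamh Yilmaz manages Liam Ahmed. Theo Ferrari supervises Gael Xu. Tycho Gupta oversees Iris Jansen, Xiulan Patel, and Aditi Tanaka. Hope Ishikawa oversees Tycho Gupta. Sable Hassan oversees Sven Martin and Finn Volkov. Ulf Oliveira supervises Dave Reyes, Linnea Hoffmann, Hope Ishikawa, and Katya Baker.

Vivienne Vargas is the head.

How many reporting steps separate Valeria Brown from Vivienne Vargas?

Chain from Valeria Brown up to Vivienne Vargas: Valeria Brown → Lena Ivanov → Greta Ueda → Aditi Tanaka → Tycho Gupta → Hope Ishikawa → Ulf Oliveira → Vivienne Vargas. That is 7 steps up, so Valeria Brown is 7 levels below Vivienne Vargas.

7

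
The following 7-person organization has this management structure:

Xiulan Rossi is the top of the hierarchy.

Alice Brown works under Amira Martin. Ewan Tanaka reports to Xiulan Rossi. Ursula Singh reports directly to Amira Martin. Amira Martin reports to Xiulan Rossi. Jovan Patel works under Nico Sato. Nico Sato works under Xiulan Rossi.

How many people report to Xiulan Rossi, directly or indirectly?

6

Xiulan Rossi directly manages Nico Sato, Amira Martin, Ewan Tanaka. Under Nico Sato: Jovan Patel (1). Under Amira Martin: Ursula Singh, Alice Brown (2). Ewan Tanaka has no reports. So Xiulan Rossi's organization is 3 direct reports plus everyone under them: 2 + 3 + 1 = 6.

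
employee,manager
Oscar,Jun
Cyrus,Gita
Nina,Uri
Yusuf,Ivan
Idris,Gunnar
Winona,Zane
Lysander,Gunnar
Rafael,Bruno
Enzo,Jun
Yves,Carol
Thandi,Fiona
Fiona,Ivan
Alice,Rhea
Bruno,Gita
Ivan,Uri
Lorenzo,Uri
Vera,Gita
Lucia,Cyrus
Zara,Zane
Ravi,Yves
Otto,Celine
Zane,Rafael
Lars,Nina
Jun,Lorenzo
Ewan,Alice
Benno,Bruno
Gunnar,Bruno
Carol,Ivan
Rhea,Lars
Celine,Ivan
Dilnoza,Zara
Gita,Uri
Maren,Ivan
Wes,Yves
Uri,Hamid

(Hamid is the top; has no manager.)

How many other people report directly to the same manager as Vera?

Vera reports to Gita. Gita's other direct reports are Bruno, Cyrus — 2 peers.

2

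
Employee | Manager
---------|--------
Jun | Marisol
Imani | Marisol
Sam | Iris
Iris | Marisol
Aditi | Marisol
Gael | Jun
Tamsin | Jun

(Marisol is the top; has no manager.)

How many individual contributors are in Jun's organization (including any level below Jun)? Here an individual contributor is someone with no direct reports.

2

The people in Jun's organization with no one reporting to them are Gael, Tamsin. That is 2.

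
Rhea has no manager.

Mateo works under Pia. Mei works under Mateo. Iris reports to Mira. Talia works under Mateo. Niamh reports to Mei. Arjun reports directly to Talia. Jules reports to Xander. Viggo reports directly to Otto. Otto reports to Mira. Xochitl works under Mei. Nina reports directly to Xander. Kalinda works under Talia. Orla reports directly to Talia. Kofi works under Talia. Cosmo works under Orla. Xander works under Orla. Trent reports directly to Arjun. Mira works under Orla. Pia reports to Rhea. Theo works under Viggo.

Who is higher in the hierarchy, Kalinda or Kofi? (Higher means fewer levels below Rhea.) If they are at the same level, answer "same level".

same level

Both Kalinda and Kofi are 4 levels below Rhea.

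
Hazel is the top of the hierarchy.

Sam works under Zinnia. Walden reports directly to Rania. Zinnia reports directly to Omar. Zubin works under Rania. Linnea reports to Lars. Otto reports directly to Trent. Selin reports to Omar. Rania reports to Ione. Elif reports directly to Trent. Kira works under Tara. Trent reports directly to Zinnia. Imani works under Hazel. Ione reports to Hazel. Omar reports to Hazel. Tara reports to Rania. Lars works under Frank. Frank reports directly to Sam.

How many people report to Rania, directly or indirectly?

4

Rania directly manages Walden, Zubin, Tara. Walden has no reports. Zubin has no reports. Under Tara: Kira (1). So Rania's organization is 3 direct reports plus everyone under them: 1 + 1 + 2 = 4.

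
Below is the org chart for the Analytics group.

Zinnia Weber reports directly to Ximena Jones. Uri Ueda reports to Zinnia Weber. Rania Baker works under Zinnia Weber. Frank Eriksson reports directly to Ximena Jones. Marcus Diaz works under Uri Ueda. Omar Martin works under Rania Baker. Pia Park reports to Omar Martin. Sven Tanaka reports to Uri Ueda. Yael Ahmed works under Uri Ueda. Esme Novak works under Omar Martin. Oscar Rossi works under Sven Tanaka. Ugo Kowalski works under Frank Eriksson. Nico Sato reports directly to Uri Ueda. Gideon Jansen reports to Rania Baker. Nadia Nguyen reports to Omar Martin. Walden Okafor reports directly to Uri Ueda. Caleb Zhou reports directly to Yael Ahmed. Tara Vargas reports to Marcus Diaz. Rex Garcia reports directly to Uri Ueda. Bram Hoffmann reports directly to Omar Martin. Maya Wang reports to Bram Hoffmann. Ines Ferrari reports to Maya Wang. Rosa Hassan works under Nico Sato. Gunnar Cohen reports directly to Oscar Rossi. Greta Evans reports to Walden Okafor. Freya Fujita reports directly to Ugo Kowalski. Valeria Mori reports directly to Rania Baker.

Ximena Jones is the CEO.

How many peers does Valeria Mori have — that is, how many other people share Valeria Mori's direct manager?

2

Valeria Mori reports to Rania Baker. Rania Baker's other direct reports are Omar Martin, Gideon Jansen — 2 peers.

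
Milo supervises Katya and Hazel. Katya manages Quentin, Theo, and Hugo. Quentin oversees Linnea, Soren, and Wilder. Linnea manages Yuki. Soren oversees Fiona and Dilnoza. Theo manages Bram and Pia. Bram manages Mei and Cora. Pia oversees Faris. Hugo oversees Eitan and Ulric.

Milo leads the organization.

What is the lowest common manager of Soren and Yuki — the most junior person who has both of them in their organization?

Quentin

Soren's chain of managers is Quentin, Katya, Milo. Yuki's chain of managers is Linnea, Quentin, Katya, Milo. The first manager that appears in both chains is Quentin.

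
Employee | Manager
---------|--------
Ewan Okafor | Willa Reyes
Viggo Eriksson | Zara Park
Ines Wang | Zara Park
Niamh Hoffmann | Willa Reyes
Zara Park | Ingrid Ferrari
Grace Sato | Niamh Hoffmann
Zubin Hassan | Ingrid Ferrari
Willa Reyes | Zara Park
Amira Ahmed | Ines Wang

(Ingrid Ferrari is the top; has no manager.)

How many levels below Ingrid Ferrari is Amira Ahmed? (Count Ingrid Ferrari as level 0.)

3

Chain from Amira Ahmed up to Ingrid Ferrari: Amira Ahmed → Ines Wang → Zara Park → Ingrid Ferrari. That is 3 steps up, so Amira Ahmed is 3 levels below Ingrid Ferrari.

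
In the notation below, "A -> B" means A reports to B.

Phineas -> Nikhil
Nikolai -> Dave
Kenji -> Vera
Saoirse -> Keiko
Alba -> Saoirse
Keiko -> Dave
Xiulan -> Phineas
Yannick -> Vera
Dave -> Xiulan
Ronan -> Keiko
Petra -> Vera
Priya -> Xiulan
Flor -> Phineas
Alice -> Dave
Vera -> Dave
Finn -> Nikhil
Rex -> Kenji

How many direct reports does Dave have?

4

Dave directly manages Vera, Keiko, Alice, Nikolai. That is 4 direct reports.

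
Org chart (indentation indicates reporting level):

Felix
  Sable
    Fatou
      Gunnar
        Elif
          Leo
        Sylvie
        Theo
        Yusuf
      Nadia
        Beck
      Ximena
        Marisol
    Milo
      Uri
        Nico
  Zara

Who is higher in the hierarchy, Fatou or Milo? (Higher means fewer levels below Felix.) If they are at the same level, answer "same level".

Both Fatou and Milo are 2 levels below Felix.

same level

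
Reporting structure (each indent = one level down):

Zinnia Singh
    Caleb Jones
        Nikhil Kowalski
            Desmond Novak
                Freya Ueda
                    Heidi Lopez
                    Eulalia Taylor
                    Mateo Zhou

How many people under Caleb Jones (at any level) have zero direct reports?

The people in Caleb Jones's organization with no one reporting to them are Mateo Zhou, Eulalia Taylor, Heidi Lopez. That is 3.

3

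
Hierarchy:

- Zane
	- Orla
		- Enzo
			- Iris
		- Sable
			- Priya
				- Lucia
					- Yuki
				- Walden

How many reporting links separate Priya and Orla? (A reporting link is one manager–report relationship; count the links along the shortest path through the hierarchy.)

Priya is in Orla's organization: the chain from Priya up to Orla is Priya → Sable → Orla, which is 2 links.

2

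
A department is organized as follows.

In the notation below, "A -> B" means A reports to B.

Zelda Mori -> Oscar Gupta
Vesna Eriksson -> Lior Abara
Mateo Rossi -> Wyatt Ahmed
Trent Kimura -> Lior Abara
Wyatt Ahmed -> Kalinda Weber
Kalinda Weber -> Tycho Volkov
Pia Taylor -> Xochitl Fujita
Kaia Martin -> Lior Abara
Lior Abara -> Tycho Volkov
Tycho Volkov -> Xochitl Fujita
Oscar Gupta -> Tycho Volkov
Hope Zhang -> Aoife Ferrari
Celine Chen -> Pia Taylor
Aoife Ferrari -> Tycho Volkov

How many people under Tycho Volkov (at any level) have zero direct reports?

The people in Tycho Volkov's organization with no one reporting to them are Hope Zhang, Mateo Rossi, Trent Kimura, Vesna Eriksson, Kaia Martin, Zelda Mori. That is 6.

6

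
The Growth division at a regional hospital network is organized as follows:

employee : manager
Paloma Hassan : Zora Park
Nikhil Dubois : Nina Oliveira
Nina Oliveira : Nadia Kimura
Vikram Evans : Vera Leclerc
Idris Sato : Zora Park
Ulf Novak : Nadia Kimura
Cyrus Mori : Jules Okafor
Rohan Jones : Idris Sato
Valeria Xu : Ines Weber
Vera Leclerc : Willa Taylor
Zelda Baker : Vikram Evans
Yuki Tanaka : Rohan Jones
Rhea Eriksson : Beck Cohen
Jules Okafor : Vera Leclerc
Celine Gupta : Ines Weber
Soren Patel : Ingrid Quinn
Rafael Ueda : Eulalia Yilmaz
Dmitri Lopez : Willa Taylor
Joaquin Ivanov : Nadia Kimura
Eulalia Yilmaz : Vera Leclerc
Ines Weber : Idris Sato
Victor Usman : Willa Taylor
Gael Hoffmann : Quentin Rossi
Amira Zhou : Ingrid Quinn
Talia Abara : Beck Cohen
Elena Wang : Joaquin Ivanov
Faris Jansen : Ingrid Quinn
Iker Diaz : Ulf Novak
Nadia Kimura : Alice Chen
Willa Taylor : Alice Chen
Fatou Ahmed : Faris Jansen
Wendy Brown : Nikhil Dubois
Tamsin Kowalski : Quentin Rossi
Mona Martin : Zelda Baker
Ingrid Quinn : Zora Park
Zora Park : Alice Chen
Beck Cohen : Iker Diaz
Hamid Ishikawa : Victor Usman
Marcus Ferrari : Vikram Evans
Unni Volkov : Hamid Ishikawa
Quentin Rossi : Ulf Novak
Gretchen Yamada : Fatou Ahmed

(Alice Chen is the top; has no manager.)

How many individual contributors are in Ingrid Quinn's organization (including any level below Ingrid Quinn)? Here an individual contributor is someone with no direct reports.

The people in Ingrid Quinn's organization with no one reporting to them are Amira Zhou, Soren Patel, Gretchen Yamada. That is 3.

3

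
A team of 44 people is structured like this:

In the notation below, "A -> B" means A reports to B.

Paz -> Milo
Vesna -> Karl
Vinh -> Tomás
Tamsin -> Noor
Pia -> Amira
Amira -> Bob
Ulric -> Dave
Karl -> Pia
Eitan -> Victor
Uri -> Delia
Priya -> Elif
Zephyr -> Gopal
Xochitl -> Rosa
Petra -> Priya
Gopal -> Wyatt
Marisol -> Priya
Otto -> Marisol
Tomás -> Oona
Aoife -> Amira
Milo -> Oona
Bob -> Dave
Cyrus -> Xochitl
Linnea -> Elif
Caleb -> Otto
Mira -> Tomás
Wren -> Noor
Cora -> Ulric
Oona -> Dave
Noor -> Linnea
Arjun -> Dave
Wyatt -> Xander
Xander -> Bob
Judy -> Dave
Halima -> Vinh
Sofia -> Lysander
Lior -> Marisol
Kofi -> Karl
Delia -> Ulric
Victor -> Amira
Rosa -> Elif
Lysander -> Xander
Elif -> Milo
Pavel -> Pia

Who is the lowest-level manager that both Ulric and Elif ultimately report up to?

Ulric's chain of managers is Dave. Elif's chain of managers is Milo, Oona, Dave. The first manager that appears in both chains is Dave.

Dave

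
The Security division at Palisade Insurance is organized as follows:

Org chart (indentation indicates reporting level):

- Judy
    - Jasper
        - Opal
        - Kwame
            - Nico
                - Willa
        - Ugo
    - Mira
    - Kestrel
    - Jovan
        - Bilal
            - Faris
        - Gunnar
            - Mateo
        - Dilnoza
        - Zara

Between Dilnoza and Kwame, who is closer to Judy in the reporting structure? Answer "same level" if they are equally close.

same level

Both Dilnoza and Kwame are 2 levels below Judy.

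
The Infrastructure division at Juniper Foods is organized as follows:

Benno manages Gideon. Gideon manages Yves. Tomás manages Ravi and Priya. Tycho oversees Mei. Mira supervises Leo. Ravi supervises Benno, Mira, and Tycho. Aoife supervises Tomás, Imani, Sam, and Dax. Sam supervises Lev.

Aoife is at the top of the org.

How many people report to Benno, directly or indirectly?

2

Benno directly manages Gideon. Under Gideon: Yves (1). That's 2 in total.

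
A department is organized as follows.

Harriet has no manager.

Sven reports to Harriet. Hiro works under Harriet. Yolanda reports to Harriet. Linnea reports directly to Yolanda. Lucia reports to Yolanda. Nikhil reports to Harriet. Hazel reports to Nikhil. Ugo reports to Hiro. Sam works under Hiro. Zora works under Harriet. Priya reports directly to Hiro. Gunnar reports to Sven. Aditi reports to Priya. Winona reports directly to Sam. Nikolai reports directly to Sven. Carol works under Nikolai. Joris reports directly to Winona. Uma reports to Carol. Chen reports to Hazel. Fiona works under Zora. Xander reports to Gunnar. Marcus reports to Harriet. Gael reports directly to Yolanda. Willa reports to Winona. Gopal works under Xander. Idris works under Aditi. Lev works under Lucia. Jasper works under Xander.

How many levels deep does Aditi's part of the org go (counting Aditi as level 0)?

The longest chain under Aditi runs Aditi → Idris, which is 1 level below Aditi.

1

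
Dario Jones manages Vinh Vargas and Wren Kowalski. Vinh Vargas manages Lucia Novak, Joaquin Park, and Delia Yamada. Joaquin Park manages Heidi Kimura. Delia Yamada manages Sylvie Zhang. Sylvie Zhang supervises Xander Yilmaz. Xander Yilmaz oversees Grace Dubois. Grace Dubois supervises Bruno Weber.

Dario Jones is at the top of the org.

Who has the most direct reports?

Direct-report counts: Dario Jones has 2; Vinh Vargas has 3; Delia Yamada has 1; Sylvie Zhang has 1; Xander Yilmaz has 1; Grace Dubois has 1; Joaquin Park has 1. The largest is 3, held by Vinh Vargas.

Vinh Vargas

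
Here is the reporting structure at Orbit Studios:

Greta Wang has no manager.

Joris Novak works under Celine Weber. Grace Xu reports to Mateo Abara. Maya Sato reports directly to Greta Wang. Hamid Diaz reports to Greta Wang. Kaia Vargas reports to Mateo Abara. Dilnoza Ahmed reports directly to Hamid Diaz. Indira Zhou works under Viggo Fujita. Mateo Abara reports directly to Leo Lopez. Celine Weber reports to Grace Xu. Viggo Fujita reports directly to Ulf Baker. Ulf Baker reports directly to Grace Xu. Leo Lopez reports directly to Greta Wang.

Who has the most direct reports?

Greta Wang

Direct-report counts: Greta Wang has 3; Hamid Diaz has 1; Leo Lopez has 1; Mateo Abara has 2; Grace Xu has 2; Ulf Baker has 1; Viggo Fujita has 1; Celine Weber has 1. The largest is 3, held by Greta Wang.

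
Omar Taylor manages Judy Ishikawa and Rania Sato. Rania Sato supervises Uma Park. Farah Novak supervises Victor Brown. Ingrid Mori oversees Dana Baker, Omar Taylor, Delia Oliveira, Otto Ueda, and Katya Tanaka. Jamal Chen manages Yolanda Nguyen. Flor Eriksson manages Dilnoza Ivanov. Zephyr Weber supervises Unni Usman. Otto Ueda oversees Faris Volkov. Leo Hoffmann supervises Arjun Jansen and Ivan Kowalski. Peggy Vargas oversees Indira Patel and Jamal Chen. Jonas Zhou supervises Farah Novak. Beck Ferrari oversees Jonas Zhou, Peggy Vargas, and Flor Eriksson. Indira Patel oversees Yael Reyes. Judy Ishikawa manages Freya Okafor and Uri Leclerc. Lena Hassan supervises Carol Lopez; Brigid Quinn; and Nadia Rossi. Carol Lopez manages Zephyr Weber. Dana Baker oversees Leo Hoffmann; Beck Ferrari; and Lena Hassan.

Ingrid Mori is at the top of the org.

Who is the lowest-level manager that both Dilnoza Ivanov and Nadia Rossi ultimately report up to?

Dilnoza Ivanov's chain of managers is Flor Eriksson, Beck Ferrari, Dana Baker, Ingrid Mori. Nadia Rossi's chain of managers is Lena Hassan, Dana Baker, Ingrid Mori. The first manager that appears in both chains is Dana Baker.

Dana Baker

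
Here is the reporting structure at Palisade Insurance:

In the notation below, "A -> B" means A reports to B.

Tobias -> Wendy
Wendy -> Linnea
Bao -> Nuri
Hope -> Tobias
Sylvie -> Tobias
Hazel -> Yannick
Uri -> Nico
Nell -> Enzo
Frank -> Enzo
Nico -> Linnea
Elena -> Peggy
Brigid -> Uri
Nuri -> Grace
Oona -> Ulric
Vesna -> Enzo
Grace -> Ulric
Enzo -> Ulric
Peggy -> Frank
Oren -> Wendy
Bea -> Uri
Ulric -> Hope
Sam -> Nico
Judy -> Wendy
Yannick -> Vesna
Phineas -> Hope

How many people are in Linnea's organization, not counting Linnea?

25

Linnea directly manages Wendy, Nico. Under Wendy: Judy, Oren, Tobias, Sylvie, Hope, Phineas, Ulric, Oona, Enzo, Vesna, Yannick, Hazel, Nell, Frank, Peggy, Elena, Grace, Nuri, Bao (19). Under Nico: Uri, Brigid, Bea, Sam (4). So Linnea's organization is 2 direct reports plus everyone under them: 20 + 5 = 25.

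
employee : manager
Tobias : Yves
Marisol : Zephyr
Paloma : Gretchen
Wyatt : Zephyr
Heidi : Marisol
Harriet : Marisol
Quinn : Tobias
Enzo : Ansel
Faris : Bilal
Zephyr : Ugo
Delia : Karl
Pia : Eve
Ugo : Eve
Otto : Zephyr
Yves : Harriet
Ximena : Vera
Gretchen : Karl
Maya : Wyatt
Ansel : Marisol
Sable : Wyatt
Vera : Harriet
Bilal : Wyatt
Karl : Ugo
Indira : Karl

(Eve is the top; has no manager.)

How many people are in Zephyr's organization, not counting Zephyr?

16

Zephyr directly manages Wyatt, Marisol, Otto. Under Wyatt: Sable, Maya, Bilal, Faris (4). Under Marisol: Heidi, Ansel, Enzo, Harriet, Yves, Tobias, Quinn, Vera, Ximena (9). Otto has no reports. So Zephyr's organization is 3 direct reports plus everyone under them: 5 + 10 + 1 = 16.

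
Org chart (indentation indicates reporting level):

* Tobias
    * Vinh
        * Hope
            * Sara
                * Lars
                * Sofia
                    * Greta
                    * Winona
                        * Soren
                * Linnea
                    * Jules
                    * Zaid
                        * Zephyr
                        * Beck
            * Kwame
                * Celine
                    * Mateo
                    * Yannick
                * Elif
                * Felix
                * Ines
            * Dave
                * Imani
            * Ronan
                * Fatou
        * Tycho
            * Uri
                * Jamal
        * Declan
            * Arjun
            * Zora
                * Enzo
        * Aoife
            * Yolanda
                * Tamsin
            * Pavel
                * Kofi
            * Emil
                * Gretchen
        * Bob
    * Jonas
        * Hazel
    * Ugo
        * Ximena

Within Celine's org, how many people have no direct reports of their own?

The people in Celine's organization with no one reporting to them are Yannick, Mateo. That is 2.

2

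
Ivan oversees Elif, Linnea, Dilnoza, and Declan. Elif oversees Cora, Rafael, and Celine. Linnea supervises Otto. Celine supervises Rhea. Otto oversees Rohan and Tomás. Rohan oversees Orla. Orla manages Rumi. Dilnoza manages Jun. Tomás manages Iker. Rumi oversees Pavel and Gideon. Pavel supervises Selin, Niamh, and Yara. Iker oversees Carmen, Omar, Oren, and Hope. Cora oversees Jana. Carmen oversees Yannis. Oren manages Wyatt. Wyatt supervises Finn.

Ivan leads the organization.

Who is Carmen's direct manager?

Iker

Carmen reports directly to Iker.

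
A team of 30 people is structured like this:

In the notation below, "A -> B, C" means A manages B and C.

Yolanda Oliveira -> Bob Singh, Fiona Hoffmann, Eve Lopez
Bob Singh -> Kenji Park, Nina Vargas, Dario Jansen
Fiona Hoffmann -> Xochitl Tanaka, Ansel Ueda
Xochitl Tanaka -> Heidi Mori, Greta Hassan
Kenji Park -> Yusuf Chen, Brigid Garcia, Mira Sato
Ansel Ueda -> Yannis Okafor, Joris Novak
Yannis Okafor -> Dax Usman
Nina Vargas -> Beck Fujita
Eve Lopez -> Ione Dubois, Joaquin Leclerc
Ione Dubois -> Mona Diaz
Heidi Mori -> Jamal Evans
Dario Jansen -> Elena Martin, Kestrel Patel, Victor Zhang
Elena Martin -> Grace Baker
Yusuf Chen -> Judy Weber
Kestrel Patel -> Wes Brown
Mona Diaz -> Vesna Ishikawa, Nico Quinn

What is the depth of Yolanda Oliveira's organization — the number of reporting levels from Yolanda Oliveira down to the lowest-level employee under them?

The longest chain under Yolanda Oliveira runs Yolanda Oliveira → Eve Lopez → Ione Dubois → Mona Diaz → Nico Quinn, which is 4 levels below Yolanda Oliveira.

4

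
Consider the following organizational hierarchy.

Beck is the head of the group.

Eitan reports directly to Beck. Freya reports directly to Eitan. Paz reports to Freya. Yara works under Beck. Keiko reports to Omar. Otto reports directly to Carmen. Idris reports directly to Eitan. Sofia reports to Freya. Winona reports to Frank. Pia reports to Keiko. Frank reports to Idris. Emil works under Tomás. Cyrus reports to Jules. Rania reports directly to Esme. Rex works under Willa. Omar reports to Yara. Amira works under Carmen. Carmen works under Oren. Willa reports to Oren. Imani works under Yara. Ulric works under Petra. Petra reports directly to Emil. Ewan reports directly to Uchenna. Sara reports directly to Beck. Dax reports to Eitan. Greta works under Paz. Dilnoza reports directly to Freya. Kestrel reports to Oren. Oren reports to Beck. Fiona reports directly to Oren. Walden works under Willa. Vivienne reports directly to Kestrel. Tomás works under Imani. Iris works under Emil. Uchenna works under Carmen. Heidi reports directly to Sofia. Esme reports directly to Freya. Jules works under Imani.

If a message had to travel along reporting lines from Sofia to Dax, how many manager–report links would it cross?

Sofia is 2 levels below Eitan, and Dax is 1 level below Eitan (their lowest common manager). The shortest path runs up from Sofia to Eitan and back down to Dax: 2 + 1 = 3 links.

3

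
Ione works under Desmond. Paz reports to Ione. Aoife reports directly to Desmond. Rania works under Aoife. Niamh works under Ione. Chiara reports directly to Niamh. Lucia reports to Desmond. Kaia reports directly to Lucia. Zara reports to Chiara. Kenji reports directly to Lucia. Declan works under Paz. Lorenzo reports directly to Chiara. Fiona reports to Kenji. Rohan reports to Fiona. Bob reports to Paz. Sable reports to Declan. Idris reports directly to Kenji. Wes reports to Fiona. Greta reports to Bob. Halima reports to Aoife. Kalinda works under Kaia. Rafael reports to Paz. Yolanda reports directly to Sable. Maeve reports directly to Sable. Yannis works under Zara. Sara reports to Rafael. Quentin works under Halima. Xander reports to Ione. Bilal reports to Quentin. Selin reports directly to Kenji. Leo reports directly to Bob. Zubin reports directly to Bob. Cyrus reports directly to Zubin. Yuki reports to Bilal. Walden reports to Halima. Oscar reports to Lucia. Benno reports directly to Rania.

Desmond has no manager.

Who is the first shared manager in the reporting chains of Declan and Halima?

Desmond

Declan's chain of managers is Paz, Ione, Desmond. Halima's chain of managers is Aoife, Desmond. The first manager that appears in both chains is Desmond.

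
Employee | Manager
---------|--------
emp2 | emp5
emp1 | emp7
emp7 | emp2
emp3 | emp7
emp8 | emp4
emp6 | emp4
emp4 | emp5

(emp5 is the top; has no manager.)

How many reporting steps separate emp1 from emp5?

Chain from emp1 up to emp5: emp1 → emp7 → emp2 → emp5. That is 3 steps up, so emp1 is 3 levels below emp5.

3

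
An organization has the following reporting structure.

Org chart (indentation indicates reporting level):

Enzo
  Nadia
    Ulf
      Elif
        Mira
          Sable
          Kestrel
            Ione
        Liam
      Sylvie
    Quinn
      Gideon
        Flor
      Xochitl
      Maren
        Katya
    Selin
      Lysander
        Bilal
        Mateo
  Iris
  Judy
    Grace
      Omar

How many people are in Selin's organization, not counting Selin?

3

Selin directly manages Lysander. Under Lysander: Mateo, Bilal (2). That's 3 in total.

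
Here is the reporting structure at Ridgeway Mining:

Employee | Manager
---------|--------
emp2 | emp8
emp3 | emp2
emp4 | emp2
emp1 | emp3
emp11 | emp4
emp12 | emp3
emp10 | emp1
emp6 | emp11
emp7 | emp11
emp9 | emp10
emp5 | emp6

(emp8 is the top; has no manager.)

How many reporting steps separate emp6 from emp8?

Chain from emp6 up to emp8: emp6 → emp11 → emp4 → emp2 → emp8. That is 4 steps up, so emp6 is 4 levels below emp8.

4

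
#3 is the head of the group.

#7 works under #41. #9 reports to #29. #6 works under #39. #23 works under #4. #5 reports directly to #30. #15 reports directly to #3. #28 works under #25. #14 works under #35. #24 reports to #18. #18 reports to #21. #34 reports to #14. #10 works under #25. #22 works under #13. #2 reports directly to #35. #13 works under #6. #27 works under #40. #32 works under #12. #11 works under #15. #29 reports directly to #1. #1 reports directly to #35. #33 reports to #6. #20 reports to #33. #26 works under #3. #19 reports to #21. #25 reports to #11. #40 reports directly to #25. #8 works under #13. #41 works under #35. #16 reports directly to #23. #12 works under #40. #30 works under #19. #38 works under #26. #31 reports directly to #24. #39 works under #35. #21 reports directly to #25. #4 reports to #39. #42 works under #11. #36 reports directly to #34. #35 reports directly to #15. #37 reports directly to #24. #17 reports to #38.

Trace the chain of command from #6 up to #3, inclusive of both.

#6 -> #39 -> #35 -> #15 -> #3

#6 reports to #39. #39 reports to #35. #35 reports to #15. #15 reports to #3. #3 is at the top.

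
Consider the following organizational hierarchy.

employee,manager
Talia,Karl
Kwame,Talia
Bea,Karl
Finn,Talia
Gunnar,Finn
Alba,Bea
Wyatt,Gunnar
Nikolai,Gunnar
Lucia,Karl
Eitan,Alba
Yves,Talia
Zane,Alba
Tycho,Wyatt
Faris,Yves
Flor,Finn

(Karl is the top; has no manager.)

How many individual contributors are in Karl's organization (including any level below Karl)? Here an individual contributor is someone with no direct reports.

The people in Karl's organization with no one reporting to them are Lucia, Zane, Eitan, Faris, Flor, Nikolai, Tycho, Kwame. That is 8.

8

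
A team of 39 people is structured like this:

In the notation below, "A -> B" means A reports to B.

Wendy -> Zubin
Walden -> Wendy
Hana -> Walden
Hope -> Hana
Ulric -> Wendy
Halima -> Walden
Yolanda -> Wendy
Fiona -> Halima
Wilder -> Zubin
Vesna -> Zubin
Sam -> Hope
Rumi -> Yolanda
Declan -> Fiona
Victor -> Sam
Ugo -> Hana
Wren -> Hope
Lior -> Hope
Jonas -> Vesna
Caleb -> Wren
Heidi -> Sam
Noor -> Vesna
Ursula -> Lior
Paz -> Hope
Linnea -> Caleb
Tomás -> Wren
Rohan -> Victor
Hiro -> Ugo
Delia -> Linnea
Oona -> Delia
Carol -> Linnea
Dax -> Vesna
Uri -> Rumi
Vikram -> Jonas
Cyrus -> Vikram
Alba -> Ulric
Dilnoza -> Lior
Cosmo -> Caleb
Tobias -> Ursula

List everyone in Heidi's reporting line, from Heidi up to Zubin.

Heidi reports to Sam. Sam reports to Hope. Hope reports to Hana. Hana reports to Walden. Walden reports to Wendy. Wendy reports to Zubin. Zubin is at the top.

Heidi -> Sam -> Hope -> Hana -> Walden -> Wendy -> Zubin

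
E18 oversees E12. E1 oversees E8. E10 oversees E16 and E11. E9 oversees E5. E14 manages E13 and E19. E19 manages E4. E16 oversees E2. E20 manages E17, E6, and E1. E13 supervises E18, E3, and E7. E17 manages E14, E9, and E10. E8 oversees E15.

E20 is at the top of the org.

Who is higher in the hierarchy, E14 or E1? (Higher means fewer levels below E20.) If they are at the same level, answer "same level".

E1

E14 is 2 levels below E20; E1 is 1. E1 is higher.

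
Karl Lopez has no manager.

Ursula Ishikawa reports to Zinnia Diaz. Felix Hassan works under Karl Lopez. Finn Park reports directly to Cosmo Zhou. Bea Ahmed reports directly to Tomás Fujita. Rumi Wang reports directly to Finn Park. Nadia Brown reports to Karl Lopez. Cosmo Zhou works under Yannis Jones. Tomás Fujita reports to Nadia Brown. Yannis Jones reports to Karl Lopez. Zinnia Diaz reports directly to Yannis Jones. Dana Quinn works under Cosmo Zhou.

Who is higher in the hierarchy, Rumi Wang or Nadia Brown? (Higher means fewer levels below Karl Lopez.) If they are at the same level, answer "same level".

Rumi Wang is 4 levels below Karl Lopez; Nadia Brown is 1. Nadia Brown is higher.

Nadia Brown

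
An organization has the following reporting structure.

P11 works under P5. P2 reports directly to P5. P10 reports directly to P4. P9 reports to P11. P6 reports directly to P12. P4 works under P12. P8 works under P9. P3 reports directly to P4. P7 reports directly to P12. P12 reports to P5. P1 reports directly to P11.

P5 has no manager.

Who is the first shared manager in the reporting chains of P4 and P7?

P12

P4's chain of managers is P12, P5. P7's chain of managers is P12, P5. The first manager that appears in both chains is P12.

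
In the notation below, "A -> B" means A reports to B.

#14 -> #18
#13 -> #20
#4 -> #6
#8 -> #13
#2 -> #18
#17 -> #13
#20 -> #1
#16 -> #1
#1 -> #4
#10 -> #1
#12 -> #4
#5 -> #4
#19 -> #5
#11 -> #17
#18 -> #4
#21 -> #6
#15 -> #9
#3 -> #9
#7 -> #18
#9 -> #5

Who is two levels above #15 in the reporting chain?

#5

#15 reports to #9, and #9 reports to #5. So #15's skip-level manager is #5.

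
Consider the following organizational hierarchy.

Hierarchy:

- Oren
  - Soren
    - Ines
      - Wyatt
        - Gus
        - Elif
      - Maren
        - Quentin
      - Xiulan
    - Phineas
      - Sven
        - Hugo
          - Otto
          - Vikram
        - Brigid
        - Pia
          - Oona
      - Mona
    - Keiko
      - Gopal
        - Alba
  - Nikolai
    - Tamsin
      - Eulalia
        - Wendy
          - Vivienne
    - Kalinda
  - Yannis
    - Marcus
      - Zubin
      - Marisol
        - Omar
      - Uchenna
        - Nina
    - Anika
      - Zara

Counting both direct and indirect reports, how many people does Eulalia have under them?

Eulalia directly manages Wendy. Under Wendy: Vivienne (1). That's 2 in total.

2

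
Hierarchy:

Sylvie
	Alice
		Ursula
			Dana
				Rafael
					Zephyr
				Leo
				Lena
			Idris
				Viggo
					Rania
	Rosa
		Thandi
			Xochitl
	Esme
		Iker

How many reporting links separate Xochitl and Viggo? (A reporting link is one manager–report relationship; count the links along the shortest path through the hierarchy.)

Xochitl is 3 levels below Sylvie, and Viggo is 4 levels below Sylvie (their lowest common manager). The shortest path runs up from Xochitl to Sylvie and back down to Viggo: 3 + 4 = 7 links.

7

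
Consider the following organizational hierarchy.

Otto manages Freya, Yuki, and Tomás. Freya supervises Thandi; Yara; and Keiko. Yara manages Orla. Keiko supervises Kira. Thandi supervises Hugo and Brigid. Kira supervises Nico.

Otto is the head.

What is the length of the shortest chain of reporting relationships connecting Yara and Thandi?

Yara is 1 level below Freya, and Thandi is 1 level below Freya (their lowest common manager). The shortest path runs up from Yara to Freya and back down to Thandi: 1 + 1 = 2 links.

2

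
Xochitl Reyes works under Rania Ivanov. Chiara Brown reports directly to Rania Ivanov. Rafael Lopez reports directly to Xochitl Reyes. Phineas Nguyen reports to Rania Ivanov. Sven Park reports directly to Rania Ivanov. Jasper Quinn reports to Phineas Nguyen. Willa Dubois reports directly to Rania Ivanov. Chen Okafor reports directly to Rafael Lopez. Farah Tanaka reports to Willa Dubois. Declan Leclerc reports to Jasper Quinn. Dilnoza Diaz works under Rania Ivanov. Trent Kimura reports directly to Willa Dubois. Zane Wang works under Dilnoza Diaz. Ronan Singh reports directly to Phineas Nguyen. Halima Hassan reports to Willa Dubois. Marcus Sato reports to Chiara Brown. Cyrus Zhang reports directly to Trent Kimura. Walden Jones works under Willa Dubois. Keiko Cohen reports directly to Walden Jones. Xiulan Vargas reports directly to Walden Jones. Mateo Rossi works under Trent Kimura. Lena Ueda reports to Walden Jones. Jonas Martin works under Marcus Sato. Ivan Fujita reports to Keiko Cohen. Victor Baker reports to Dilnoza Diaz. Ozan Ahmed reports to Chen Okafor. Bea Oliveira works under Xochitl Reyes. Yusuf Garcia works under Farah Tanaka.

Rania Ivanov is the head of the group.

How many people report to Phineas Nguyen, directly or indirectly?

Phineas Nguyen directly manages Jasper Quinn, Ronan Singh. Under Jasper Quinn: Declan Leclerc (1). Ronan Singh has no reports. So Phineas Nguyen's organization is 2 direct reports plus everyone under them: 2 + 1 = 3.

3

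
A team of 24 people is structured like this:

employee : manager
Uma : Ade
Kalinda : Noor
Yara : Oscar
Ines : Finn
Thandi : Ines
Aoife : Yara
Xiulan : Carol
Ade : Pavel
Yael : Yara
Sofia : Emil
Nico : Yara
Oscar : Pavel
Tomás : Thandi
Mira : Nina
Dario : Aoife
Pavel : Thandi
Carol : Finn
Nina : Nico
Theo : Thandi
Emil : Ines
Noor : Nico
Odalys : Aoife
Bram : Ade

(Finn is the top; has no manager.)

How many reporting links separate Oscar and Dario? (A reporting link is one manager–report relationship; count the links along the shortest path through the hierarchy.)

3

Dario is in Oscar's organization: the chain from Dario up to Oscar is Dario → Aoife → Yara → Oscar, which is 3 links.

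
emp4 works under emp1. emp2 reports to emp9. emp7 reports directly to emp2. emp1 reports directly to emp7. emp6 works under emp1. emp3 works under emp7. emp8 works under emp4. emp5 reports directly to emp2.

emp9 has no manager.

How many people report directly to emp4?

1

emp4 directly manages emp8. That is 1 direct report.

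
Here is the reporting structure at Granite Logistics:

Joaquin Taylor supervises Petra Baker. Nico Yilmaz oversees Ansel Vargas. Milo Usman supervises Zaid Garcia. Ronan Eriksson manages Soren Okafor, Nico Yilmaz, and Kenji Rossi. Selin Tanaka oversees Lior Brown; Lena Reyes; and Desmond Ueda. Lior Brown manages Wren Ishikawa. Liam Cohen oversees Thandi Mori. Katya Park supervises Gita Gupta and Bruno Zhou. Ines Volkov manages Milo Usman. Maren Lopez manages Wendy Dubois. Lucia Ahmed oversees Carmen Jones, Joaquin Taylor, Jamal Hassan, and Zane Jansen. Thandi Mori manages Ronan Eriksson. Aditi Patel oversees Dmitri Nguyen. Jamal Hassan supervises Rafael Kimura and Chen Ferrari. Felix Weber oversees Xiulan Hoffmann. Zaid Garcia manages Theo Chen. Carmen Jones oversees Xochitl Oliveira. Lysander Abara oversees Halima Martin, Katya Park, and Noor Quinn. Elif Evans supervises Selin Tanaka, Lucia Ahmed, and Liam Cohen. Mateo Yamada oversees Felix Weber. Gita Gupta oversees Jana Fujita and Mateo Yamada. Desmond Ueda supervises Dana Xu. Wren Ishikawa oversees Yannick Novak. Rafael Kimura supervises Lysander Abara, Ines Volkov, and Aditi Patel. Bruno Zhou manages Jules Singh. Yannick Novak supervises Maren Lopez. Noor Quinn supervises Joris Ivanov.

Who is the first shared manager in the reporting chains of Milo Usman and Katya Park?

Milo Usman's chain of managers is Ines Volkov, Rafael Kimura, Jamal Hassan, Lucia Ahmed, Elif Evans. Katya Park's chain of managers is Lysander Abara, Rafael Kimura, Jamal Hassan, Lucia Ahmed, Elif Evans. The first manager that appears in both chains is Rafael Kimura.

Rafael Kimura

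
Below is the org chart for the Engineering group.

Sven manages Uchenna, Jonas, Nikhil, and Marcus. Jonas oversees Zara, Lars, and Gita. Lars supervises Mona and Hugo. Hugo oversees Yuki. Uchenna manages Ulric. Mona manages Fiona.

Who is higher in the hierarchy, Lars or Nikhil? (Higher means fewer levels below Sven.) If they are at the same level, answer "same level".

Nikhil

Lars is 2 levels below Sven; Nikhil is 1. Nikhil is higher.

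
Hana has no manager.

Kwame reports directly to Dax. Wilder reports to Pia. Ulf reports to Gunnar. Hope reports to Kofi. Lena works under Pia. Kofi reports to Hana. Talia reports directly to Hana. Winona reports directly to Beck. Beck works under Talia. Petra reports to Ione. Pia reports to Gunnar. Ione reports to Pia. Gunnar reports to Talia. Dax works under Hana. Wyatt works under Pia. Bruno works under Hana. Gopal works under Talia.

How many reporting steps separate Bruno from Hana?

1

Chain from Bruno up to Hana: Bruno → Hana. That is 1 step up, so Bruno is 1 level below Hana.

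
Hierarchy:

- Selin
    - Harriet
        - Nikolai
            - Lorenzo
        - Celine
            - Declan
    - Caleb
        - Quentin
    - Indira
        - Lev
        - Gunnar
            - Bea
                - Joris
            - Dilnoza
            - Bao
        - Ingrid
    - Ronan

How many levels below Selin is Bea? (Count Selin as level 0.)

3

Chain from Bea up to Selin: Bea → Gunnar → Indira → Selin. That is 3 steps up, so Bea is 3 levels below Selin.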